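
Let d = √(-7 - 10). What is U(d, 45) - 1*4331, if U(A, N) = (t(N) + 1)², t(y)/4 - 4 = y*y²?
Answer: 132872638958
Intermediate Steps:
d = I*√17 (d = √(-17) = I*√17 ≈ 4.1231*I)
t(y) = 16 + 4*y³ (t(y) = 16 + 4*(y*y²) = 16 + 4*y³)
U(A, N) = (17 + 4*N³)² (U(A, N) = ((16 + 4*N³) + 1)² = (17 + 4*N³)²)
U(d, 45) - 1*4331 = (17 + 4*45³)² - 1*4331 = (17 + 4*91125)² - 4331 = (17 + 364500)² - 4331 = 364517² - 4331 = 132872643289 - 4331 = 132872638958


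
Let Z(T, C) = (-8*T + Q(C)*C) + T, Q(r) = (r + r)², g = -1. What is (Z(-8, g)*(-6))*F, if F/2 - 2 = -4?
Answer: 1248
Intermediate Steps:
Q(r) = 4*r² (Q(r) = (2*r)² = 4*r²)
F = -4 (F = 4 + 2*(-4) = 4 - 8 = -4)
Z(T, C) = -7*T + 4*C³ (Z(T, C) = (-8*T + (4*C²)*C) + T = (-8*T + 4*C³) + T = -7*T + 4*C³)
(Z(-8, g)*(-6))*F = ((-7*(-8) + 4*(-1)³)*(-6))*(-4) = ((56 + 4*(-1))*(-6))*(-4) = ((56 - 4)*(-6))*(-4) = (52*(-6))*(-4) = -312*(-4) = 1248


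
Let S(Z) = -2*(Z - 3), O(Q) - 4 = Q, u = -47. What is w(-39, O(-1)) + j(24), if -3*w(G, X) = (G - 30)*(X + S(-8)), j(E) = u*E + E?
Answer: -529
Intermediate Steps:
O(Q) = 4 + Q
S(Z) = 6 - 2*Z (S(Z) = -2*(-3 + Z) = 6 - 2*Z)
j(E) = -46*E (j(E) = -47*E + E = -46*E)
w(G, X) = -(-30 + G)*(22 + X)/3 (w(G, X) = -(G - 30)*(X + (6 - 2*(-8)))/3 = -(-30 + G)*(X + (6 + 16))/3 = -(-30 + G)*(X + 22)/3 = -(-30 + G)*(22 + X)/3)
w(-39, O(-1)) + j(24) = (220 + 10*(4 - 1) - 22/3*(-39) - ⅓*(-39)*(4 - 1)) - 46*24 = (220 + 10*3 + 286 - ⅓*(-39)*3) - 1104 = (220 + 30 + 286 + 39) - 1104 = 575 - 1104 = -529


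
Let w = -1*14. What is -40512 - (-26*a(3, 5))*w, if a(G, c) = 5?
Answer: -42332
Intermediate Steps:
w = -14
-40512 - (-26*a(3, 5))*w = -40512 - (-26*5)*(-14) = -40512 - (-130)*(-14) = -40512 - 1*1820 = -40512 - 1820 = -42332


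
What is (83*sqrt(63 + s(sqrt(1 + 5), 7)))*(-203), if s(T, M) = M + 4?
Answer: -16849*sqrt(74) ≈ -1.4494e+5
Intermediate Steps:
s(T, M) = 4 + M
(83*sqrt(63 + s(sqrt(1 + 5), 7)))*(-203) = (83*sqrt(63 + (4 + 7)))*(-203) = (83*sqrt(63 + 11))*(-203) = (83*sqrt(74))*(-203) = -16849*sqrt(74)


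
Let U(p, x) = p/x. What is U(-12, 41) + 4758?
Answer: 195066/41 ≈ 4757.7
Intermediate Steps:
U(-12, 41) + 4758 = -12/41 + 4758 = 195066/41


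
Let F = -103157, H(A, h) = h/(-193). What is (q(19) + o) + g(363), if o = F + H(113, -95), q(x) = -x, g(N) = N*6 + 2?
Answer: -19492133/193 ≈ -1.0100e+5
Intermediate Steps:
g(N) = 2 + 6*N (g(N) = 6*N + 2 = 2 + 6*N)
H(A, h) = -h/193 (H(A, h) = h*(-1/193) = -h/193)
o = -19909206/193 (o = -103157 - 1/193*(-95) = -103157 + 95/193 = -19909206/193 ≈ -1.0316e+5)
(q(19) + o) + g(363) = (-1*19 - 19909206/193) + (2 + 6*363) = (-19 - 19909206/193) + (2 + 2178) = -19912873/193 + 2180 = -19492133/193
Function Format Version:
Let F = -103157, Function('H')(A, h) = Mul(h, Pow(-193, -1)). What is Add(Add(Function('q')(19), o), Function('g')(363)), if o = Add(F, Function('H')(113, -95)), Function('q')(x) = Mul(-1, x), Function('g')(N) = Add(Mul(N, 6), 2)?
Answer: Rational(-19492133, 193) ≈ -1.0100e+5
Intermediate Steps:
Function('g')(N) = Add(2, Mul(6, N)) (Function('g')(N) = Add(Mul(6, N), 2) = Add(2, Mul(6, N)))
Function('H')(A, h) = Mul(Rational(-1, 193), h) (Function('H')(A, h) = Mul(h, Rational(-1, 193)) = Mul(Rational(-1, 193), h))
o = Rational(-19909206, 193) (o = Add(-103157, Mul(Rational(-1, 193), -95)) = Add(-103157, Rational(95, 193)) = Rational(-19909206, 193) ≈ -1.0316e+5)
Add(Add(Function('q')(19), o), Function('g')(363)) = Add(Add(Mul(-1, 19), Rational(-19909206, 193)), Add(2, Mul(6, 363))) = Add(Add(-19, Rational(-19909206, 193)), Add(2, 2178)) = Add(Rational(-19912873, 193), 2180) = Rational(-19492133, 193)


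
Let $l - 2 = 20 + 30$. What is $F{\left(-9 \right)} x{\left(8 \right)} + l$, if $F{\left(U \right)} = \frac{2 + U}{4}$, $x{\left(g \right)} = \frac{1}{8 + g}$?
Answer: $\frac{3321}{64} \approx 51.891$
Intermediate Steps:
$l = 52$ ($l = 2 + \left(20 + 30\right) = 2 + 50 = 52$)
$F{\left(U \right)} = \frac{1}{2} + \frac{U}{4}$ ($F{\left(U \right)} = \left(2 + U\right) \frac{1}{4} = \frac{1}{2} + \frac{U}{4}$)
$F{\left(-9 \right)} x{\left(8 \right)} + l = \frac{\frac{1}{2} + \frac{1}{4} \left(-9\right)}{8 + 8} + 52 = \frac{\frac{1}{2} - \frac{9}{4}}{16} + 52 = \left(- \frac{7}{4}\right) \frac{1}{16} + 52 = - \frac{7}{64} + 52 = \frac{3321}{64}$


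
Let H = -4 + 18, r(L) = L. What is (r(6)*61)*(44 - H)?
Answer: 10980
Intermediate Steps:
H = 14
(r(6)*61)*(44 - H) = (6*61)*(44 - 1*14) = 366*(44 - 14) = 366*30 = 10980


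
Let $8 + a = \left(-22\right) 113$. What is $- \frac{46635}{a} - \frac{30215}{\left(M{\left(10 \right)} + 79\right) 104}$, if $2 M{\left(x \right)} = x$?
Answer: $\frac{166023575}{10893792} \approx 15.24$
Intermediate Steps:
$M{\left(x \right)} = \frac{x}{2}$
$a = -2494$ ($a = -8 - 2486 = -2494$)
$- \frac{46635}{a} - \frac{30215}{\left(M{\left(10 \right)} + 79\right) 104} = - \frac{46635}{-2494} - \frac{30215}{\left(\frac{1}{2} \cdot 10 + 79\right) 104} = \left(-46635\right) \left(- \frac{1}{2494}\right) - \frac{30215}{\left(5 + 79\right) 104} = \frac{46635}{2494} - \frac{30215}{84 \cdot 104} = \frac{46635}{2494} - \frac{30215}{8736} = \frac{166023575}{10893792}$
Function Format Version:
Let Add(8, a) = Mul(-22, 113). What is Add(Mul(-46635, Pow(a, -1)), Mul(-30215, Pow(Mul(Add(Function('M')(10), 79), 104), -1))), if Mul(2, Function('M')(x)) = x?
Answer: Rational(166023575, 10893792) ≈ 15.240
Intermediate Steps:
Function('M')(x) = Mul(Rational(1, 2), x)
a = -2494 (a = Add(-8, Mul(-22, 113)) = Add(-8, -2486) = -2494)
Add(Mul(-46635, Pow(a, -1)), Mul(-30215, Pow(Mul(Add(Function('M')(10), 79), 104), -1))) = Add(Mul(-46635, Pow(-2494, -1)), Mul(-30215, Pow(Mul(Add(Mul(Rational(1, 2), 10), 79), 104), -1))) = Add(Mul(-46635, Rational(-1, 2494)), Mul(-30215, Pow(Mul(Add(5, 79), 104), -1))) = Add(Rational(46635, 2494), Mul(-30215, Pow(Mul(84, 104), -1))) = Add(Rational(46635, 2494), Mul(-30215, Pow(8736, -1))) = Add(Rational(46635, 2494), Mul(-30215, Rational(1, 8736))) = Add(Rational(46635, 2494), Rational(-30215, 8736)) = Rational(166023575, 10893792)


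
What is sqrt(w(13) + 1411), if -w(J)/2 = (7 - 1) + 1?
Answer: sqrt(1397) ≈ 37.376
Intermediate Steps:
w(J) = -14 (w(J) = -2*((7 - 1) + 1) = -2*(6 + 1) = -2*7 = -14)
sqrt(w(13) + 1411) = sqrt(-14 + 1411) = sqrt(1397)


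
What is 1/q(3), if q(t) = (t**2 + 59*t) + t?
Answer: 1/189 ≈ 0.0052910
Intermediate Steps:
q(t) = t**2 + 60*t
1/q(3) = 1/(3*(60 + 3)) = 1/(3*63) = 1/189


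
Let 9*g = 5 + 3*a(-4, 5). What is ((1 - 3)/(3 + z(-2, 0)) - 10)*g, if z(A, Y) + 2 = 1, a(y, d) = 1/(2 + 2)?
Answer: -253/36 ≈ -7.0278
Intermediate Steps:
a(y, d) = 1/4
z(A, Y) = -1 (z(A, Y) = -2 + 1 = -1)
g = 23/36 (g = (5 + 3*(1/4))/9 = (5 + 3/4)/9 = (1/9)*(23/4) = 23/36 ≈ 0.63889)
((1 - 3)/(3 + z(-2, 0)) - 10)*g = ((1 - 3)/(3 - 1) - 10)*(23/36) = (-2/2 - 10)*(23/36) = (-2*1/2 - 10)*(23/36) = (-1 - 10)*(23/36) = -11*23/36 = -253/36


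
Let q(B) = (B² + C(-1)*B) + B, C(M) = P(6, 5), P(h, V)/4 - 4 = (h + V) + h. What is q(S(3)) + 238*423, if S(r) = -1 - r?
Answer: 100350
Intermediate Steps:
P(h, V) = 16 + 4*V + 8*h (P(h, V) = 16 + 4*((h + V) + h) = 16 + 4*((V + h) + h) = 16 + 4*(V + 2*h) = 16 + (4*V + 8*h) = 16 + 4*V + 8*h)
C(M) = 84 (C(M) = 16 + 4*5 + 8*6 = 16 + 20 + 48 = 84)
q(B) = B² + 85*B (q(B) = (B² + 84*B) + B = B² + 85*B)
q(S(3)) + 238*423 = (-1 - 1*3)*(85 + (-1 - 1*3)) + 238*423 = (-1 - 3)*(85 + (-1 - 3)) + 100674 = -4*(85 - 4) + 100674 = -4*81 + 100674 = -324 + 100674 = 100350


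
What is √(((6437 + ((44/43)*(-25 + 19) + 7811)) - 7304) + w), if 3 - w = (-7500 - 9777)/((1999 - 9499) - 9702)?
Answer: √421893421944162/246562 ≈ 83.306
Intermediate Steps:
w = 11443/5734 (w = 3 - (-7500 - 9777)/((1999 - 9499) - 9702) = 3 - (-17277)/(-7500 - 9702) = 3 - (-17277)/(-17202) = 3 - (-17277)*(-1)/17202 = 3 - 1*5759/5734 = 3 - 5759/5734 = 11443/5734 ≈ 1.9956)
√(((6437 + ((44/43)*(-25 + 19) + 7811)) - 7304) + w) = √(((6437 + ((44/43)*(-25 + 19) + 7811)) - 7304) + 11443/5734) = √(((6437 + ((44*(1/43))*(-6) + 7811)) - 7304) + 11443/5734) = √(((6437 + ((44/43)*(-6) + 7811)) - 7304) + 11443/5734) = √(((6437 + (-264/43 + 7811)) - 7304) + 11443/5734) = √(((6437 + 335609/43) - 7304) + 11443/5734) = √((612400/43 - 7304) + 11443/5734) = √(298328/43 + 11443/5734) = √(1711104801/246562) = √421893421944162/246562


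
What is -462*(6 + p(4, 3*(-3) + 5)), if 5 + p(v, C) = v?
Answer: -2310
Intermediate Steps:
p(v, C) = -5 + v
-462*(6 + p(4, 3*(-3) + 5)) = -462*(6 + (-5 + 4)) = -462*(6 - 1) = -462*5 = -77*30 = -2310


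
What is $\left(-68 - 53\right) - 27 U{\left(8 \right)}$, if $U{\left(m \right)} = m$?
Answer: $-337$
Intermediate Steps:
$\left(-68 - 53\right) - 27 U{\left(8 \right)} = \left(-68 - 53\right) - 216 = -121 - 216 = -337$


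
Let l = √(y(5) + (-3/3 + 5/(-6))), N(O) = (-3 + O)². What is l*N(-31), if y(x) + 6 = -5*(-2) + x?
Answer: 578*√258/3 ≈ 3094.7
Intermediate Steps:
y(x) = 4 + x (y(x) = -6 + (-5*(-2) + x) = -6 + (10 + x) = 4 + x)
l = √258/6 (l = √((4 + 5) + (-3/3 + 5/(-6))) = √(9 + (-3*⅓ + 5*(-⅙))) = √(9 + (-1 - ⅚)) = √(9 - 11/6) = √(43/6) = √258/6 ≈ 2.6771)
l*N(-31) = (√258/6)*(-3 - 31)² = (√258/6)*(-34)² = (√258/6)*1156 = 578*√258/3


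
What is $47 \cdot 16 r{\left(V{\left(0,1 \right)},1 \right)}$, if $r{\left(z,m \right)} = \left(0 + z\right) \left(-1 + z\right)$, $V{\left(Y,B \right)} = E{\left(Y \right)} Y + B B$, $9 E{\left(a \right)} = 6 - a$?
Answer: $0$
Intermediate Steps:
$E{\left(a \right)} = \frac{2}{3} - \frac{a}{9}$ ($E{\left(a \right)} = \frac{6 - a}{9} = \frac{2}{3} - \frac{a}{9}$)
$V{\left(Y,B \right)} = B^{2} + Y \left(\frac{2}{3} - \frac{Y}{9}\right)$ ($V{\left(Y,B \right)} = \left(\frac{2}{3} - \frac{Y}{9}\right) Y + B B = Y \left(\frac{2}{3} - \frac{Y}{9}\right) + B^{2} = B^{2} + Y \left(\frac{2}{3} - \frac{Y}{9}\right)$)
$r{\left(z,m \right)} = z \left(-1 + z\right)$
$47 \cdot 16 r{\left(V{\left(0,1 \right)},1 \right)} = 47 \cdot 16 \left(1^{2} - 0 \left(-6 + 0\right)\right) \left(-1 + \left(1^{2} - 0 \left(-6 + 0\right)\right)\right) = 752 \left(1 - 0 \left(-6\right)\right) \left(-1 + \left(1 - 0 \left(-6\right)\right)\right) = 752 \left(1 + 0\right) \left(-1 + \left(1 + 0\right)\right) = 752 \cdot 1 \left(-1 + 1\right) = 752 \cdot 1 \cdot 0 = 752 \cdot 0 = 0$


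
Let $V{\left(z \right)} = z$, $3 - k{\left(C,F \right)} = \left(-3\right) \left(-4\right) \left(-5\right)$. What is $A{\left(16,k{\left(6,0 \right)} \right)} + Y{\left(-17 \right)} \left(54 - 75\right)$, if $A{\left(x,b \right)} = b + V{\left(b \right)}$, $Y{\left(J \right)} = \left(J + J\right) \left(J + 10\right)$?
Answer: $-4872$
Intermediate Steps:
$Y{\left(J \right)} = 2 J \left(10 + J\right)$
$k{\left(C,F \right)} = 63$ ($k{\left(C,F \right)} = 3 - \left(-3\right) \left(-4\right) \left(-5\right) = 3 - 12 \left(-5\right) = 3 - -60 = 3 + 60 = 63$)
$A{\left(x,b \right)} = 2 b$ ($A{\left(x,b \right)} = b + b = 2 b$)
$A{\left(16,k{\left(6,0 \right)} \right)} + Y{\left(-17 \right)} \left(54 - 75\right) = 2 \cdot 63 + 2 \left(-17\right) \left(10 - 17\right) \left(54 - 75\right) = 126 + 2 \left(-17\right) \left(-7\right) \left(54 - 75\right) = 126 + 238 \left(-21\right) = 126 - 4998 = -4872$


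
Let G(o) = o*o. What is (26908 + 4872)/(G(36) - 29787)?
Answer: -31780/28491 ≈ -1.1154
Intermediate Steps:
G(o) = o²
(26908 + 4872)/(G(36) - 29787) = (26908 + 4872)/(36² - 29787) = 31780/(1296 - 29787) = 31780/(-28491) = 31780*(-1/28491) = -31780/28491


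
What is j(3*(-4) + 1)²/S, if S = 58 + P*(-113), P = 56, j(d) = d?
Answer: -11/570 ≈ -0.019298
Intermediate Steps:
S = -6270 (S = 58 + 56*(-113) = 58 - 6328 = -6270)
j(3*(-4) + 1)²/S = (3*(-4) + 1)²/(-6270) = (-12 + 1)²*(-1/6270) = (-11)²*(-1/6270) = 121*(-1/6270) = -11/570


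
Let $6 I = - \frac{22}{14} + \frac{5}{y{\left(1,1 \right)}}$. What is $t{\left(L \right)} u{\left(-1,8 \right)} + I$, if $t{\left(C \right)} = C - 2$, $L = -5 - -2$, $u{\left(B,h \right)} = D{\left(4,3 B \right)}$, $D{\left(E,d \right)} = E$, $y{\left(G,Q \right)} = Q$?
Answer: $- \frac{136}{7} \approx -19.429$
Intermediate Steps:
$u{\left(B,h \right)} = 4$
$I = \frac{4}{7}$ ($I = \frac{- \frac{22}{14} + \frac{5}{1}}{6} = \frac{\left(-22\right) \frac{1}{14} + 5 \cdot 1}{6} = \frac{- \frac{11}{7} + 5}{6} = \frac{1}{6} \cdot \frac{24}{7} = \frac{4}{7} \approx 0.57143$)
$L = -3$ ($L = -5 + 2 = -3$)
$t{\left(C \right)} = -2 + C$
$t{\left(L \right)} u{\left(-1,8 \right)} + I = \left(-2 - 3\right) 4 + \frac{4}{7} = \left(-5\right) 4 + \frac{4}{7} = -20 + \frac{4}{7} = - \frac{136}{7}$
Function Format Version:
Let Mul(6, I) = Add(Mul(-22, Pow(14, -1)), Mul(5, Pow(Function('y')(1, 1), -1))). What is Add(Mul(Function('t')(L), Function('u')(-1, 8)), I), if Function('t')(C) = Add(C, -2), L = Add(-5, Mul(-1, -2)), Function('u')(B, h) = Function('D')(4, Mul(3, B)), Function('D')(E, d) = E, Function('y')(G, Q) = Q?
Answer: Rational(-136, 7) ≈ -19.429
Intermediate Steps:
Function('u')(B, h) = 4
I = Rational(4, 7) (I = Mul(Rational(1, 6), Add(Mul(-22, Pow(14, -1)), Mul(5, Pow(1, -1)))) = Mul(Rational(1, 6), Add(Mul(-22, Rational(1, 14)), Mul(5, 1))) = Mul(Rational(1, 6), Add(Rational(-11, 7), 5)) = Mul(Rational(1, 6), Rational(24, 7)) = Rational(4, 7) ≈ 0.57143)
L = -3 (L = Add(-5, 2) = -3)
Function('t')(C) = Add(-2, C)
Add(Mul(Function('t')(L), Function('u')(-1, 8)), I) = Add(Mul(Add(-2, -3), 4), Rational(4, 7)) = Add(Mul(-5, 4), Rational(4, 7)) = Add(-20, Rational(4, 7)) = Rational(-136, 7)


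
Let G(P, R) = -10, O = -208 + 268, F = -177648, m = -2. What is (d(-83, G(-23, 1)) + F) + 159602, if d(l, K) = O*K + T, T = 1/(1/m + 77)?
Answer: -2852836/153 ≈ -18646.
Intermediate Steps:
T = 2/153 (T = 1/(1/(-2) + 77) = 1/(-½ + 77) = 1/(153/2) = 2/153 ≈ 0.013072)
O = 60
d(l, K) = 2/153 + 60*K (d(l, K) = 60*K + 2/153 = 2/153 + 60*K)
(d(-83, G(-23, 1)) + F) + 159602 = ((2/153 + 60*(-10)) - 177648) + 159602 = ((2/153 - 600) - 177648) + 159602 = (-91798/153 - 177648) + 159602 = -27271942/153 + 159602 = -2852836/153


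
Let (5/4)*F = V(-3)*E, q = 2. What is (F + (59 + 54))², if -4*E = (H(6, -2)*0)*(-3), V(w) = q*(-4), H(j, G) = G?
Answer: 12769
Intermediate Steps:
V(w) = -8 (V(w) = 2*(-4) = -8)
E = 0 (E = -(-2*0)*(-3)/4 = -0*(-3) = -¼*0 = 0)
F = 0 (F = 4*(-8*0)/5 = (⅘)*0 = 0)
(F + (59 + 54))² = (0 + (59 + 54))² = (0 + 113)² = 113² = 12769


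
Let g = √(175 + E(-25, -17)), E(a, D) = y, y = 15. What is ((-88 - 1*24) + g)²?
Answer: (112 - √190)² ≈ 9646.4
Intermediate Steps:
E(a, D) = 15
g = √190 (g = √(175 + 15) = √190 ≈ 13.784)
((-88 - 1*24) + g)² = ((-88 - 1*24) + √190)² = ((-88 - 24) + √190)² = (-112 + √190)²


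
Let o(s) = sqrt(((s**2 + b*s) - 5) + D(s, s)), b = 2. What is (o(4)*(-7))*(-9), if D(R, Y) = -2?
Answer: 63*sqrt(17) ≈ 259.76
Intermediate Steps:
o(s) = sqrt(-7 + s**2 + 2*s) (o(s) = sqrt(((s**2 + 2*s) - 5) - 2) = sqrt((-5 + s**2 + 2*s) - 2) = sqrt(-7 + s**2 + 2*s))
(o(4)*(-7))*(-9) = (sqrt(-7 + 4**2 + 2*4)*(-7))*(-9) = (sqrt(-7 + 16 + 8)*(-7))*(-9) = (sqrt(17)*(-7))*(-9) = -7*sqrt(17)*(-9) = 63*sqrt(17)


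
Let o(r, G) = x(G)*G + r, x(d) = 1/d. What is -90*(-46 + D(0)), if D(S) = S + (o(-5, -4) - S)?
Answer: 4500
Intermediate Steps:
x(d) = 1/d
o(r, G) = 1 + r (o(r, G) = G/G + r = 1 + r)
D(S) = -4 (D(S) = S + ((1 - 5) - S) = S + (-4 - S) = -4)
-90*(-46 + D(0)) = -90*(-46 - 4) = -90*(-50) = 4500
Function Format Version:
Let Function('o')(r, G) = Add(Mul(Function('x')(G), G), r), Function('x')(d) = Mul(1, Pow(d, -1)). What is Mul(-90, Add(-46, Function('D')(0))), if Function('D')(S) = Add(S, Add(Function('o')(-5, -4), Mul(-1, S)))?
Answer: 4500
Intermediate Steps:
Function('x')(d) = Pow(d, -1)
Function('o')(r, G) = Add(1, r) (Function('o')(r, G) = Add(Mul(Pow(G, -1), G), r) = Add(1, r))
Function('D')(S) = -4 (Function('D')(S) = Add(S, Add(Add(1, -5), Mul(-1, S))) = Add(S, Add(-4, Mul(-1, S))) = -4)
Mul(-90, Add(-46, Function('D')(0))) = Mul(-90, Add(-46, -4)) = Mul(-90, -50) = 4500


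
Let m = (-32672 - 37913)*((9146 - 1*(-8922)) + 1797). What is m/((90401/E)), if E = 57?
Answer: -79923748425/90401 ≈ -8.8410e+5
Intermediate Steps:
m = -1402171025 (m = -70585*((9146 + 8922) + 1797) = -70585*(18068 + 1797) = -70585*19865 = -1402171025)
m/((90401/E)) = -1402171025/(90401/57) = -1402171025/(90401*(1/57)) = -1402171025/90401/57 = -1402171025*57/90401 = -79923748425/90401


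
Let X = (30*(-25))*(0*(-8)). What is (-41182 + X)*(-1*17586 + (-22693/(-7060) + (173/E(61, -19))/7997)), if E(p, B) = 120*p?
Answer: 1496263216085673503/2066392812 ≈ 7.2409e+8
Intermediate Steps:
X = 0 (X = -750*0 = 0)
(-41182 + X)*(-1*17586 + (-22693/(-7060) + (173/E(61, -19))/7997)) = (-41182 + 0)*(-1*17586 + (-22693/(-7060) + (173/((120*61)))/7997)) = -41182*(-17586 + (-22693*(-1/7060) + (173/7320)*(1/7997))) = -41182*(-17586 + (22693/7060 + (173*(1/7320))*(1/7997))) = -41182*(-17586 + (22693/7060 + (173/7320)*(1/7997))) = -41182*(-17586 + (22693/7060 + 173/58538040)) = -41182*(-17586 + 13284049631/4132785624) = -41182*(-72665883934033/4132785624) = 1496263216085673503/2066392812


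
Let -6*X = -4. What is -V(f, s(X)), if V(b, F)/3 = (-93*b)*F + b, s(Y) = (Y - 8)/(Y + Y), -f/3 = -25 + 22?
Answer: -27675/2 ≈ -13838.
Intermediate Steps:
X = ⅔ (X = -⅙*(-4) = ⅔ ≈ 0.66667)
f = 9 (f = -3*(-25 + 22) = -3*(-3) = 9)
s(Y) = (-8 + Y)/(2*Y) (s(Y) = (-8 + Y)/((2*Y)) = (-8 + Y)*(1/(2*Y)) = (-8 + Y)/(2*Y))
V(b, F) = 3*b - 279*F*b (V(b, F) = 3*((-93*b)*F + b) = 3*(-93*F*b + b) = 3*(b - 93*F*b) = 3*b - 279*F*b)
-V(f, s(X)) = -3*9*(1 - 93*(-8 + ⅔)/(2*⅔)) = -3*9*(1 - 93*3*(-22)/(2*2*3)) = -3*9*(1 - 93*(-11/2)) = -3*9*(1 + 1023/2) = -3*9*1025/2 = -1*27675/2 = -27675/2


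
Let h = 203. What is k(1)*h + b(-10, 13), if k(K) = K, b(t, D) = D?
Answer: 216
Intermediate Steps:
k(1)*h + b(-10, 13) = 1*203 + 13 = 203 + 13 = 216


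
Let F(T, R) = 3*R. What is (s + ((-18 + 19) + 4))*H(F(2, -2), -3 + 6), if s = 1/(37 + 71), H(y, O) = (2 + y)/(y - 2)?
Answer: 541/216 ≈ 2.5046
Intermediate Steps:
H(y, O) = (2 + y)/(-2 + y)
s = 1/108 ≈ 0.0092593
(s + ((-18 + 19) + 4))*H(F(2, -2), -3 + 6) = (1/108 + ((-18 + 19) + 4))*((2 + 3*(-2))/(-2 + 3*(-2))) = (1/108 + (1 + 4))*((2 - 6)/(-2 - 6)) = (1/108 + 5)*(-4/(-8)) = 541*(-⅛*(-4))/108 = (541/108)*(½) = 541/216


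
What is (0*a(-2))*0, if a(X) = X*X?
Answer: 0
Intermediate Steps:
a(X) = X**2
(0*a(-2))*0 = (0*(-2)**2)*0 = (0*4)*0 = 0*0 = 0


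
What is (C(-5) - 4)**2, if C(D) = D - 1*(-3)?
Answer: 36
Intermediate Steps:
C(D) = 3 + D (C(D) = D + 3 = 3 + D)
(C(-5) - 4)**2 = ((3 - 5) - 4)**2 = (-2 - 4)**2 = (-6)**2 = 36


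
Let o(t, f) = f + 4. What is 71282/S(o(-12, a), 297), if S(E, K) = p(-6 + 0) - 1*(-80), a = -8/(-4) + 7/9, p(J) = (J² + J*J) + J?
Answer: 35641/73 ≈ 488.23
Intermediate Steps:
p(J) = J + 2*J² (p(J) = (J² + J²) + J = 2*J² + J = J + 2*J²)
a = 25/9 (a = -8*(-¼) + 7*(⅑) = 2 + 7/9 = 25/9 ≈ 2.7778)
o(t, f) = 4 + f
S(E, K) = 146 (S(E, K) = (-6 + 0)*(1 + 2*(-6 + 0)) - 1*(-80) = -6*(1 + 2*(-6)) + 80 = -6*(1 - 12) + 80 = -6*(-11) + 80 = 66 + 80 = 146)
71282/S(o(-12, a), 297) = 71282/146 = 71282*(1/146) = 35641/73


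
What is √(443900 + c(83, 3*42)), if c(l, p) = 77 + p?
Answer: √444103 ≈ 666.41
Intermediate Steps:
√(443900 + c(83, 3*42)) = √(443900 + (77 + 3*42)) = √(443900 + (77 + 126)) = √(443900 + 203) = √444103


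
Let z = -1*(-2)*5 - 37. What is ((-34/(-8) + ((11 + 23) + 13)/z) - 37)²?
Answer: 13875625/11664 ≈ 1189.6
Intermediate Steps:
z = -27 (z = 2*5 - 37 = 10 - 37 = -27)
((-34/(-8) + ((11 + 23) + 13)/z) - 37)² = ((-34/(-8) + ((11 + 23) + 13)/(-27)) - 37)² = ((-34*(-⅛) + (34 + 13)*(-1/27)) - 37)² = ((17/4 + 47*(-1/27)) - 37)² = ((17/4 - 47/27) - 37)² = (271/108 - 37)² = (-3725/108)² = 13875625/11664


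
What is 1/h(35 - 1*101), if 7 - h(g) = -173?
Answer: 1/180 ≈ 0.0055556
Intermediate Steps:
h(g) = 180 (h(g) = 7 - 1*(-173) = 7 + 173 = 180)
1/h(35 - 1*101) = 1/180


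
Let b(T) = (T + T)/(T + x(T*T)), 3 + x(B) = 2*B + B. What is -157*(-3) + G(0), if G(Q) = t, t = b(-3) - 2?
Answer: 3281/7 ≈ 468.71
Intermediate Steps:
x(B) = -3 + 3*B (x(B) = -3 + (2*B + B) = -3 + 3*B)
b(T) = 2*T/(-3 + T + 3*T**2) (b(T) = (T + T)/(T + (-3 + 3*(T*T))) = (2*T)/(T + (-3 + 3*T**2)) = (2*T)/(-3 + T + 3*T**2) = 2*T/(-3 + T + 3*T**2))
t = -16/7 (t = 2*(-3)/(-3 - 3 + 3*(-3)**2) - 2 = 2*(-3)/(-3 - 3 + 3*9) - 2 = 2*(-3)/(-3 - 3 + 27) - 2 = 2*(-3)/21 - 2 = 2*(-3)*(1/21) - 2 = -2/7 - 2 = -16/7 ≈ -2.2857)
G(Q) = -16/7
-157*(-3) + G(0) = -157*(-3) - 16/7 = 471 - 16/7 = 3281/7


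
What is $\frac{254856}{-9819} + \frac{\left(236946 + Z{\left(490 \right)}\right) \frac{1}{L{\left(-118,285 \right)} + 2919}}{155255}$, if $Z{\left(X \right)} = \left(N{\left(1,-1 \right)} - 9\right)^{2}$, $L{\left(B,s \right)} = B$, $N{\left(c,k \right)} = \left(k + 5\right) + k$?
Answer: $- \frac{36942237308674}{1423327071615} \approx -25.955$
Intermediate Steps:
$N{\left(c,k \right)} = 5 + 2 k$ ($N{\left(c,k \right)} = \left(5 + k\right) + k = 5 + 2 k$)
$Z{\left(X \right)} = 36$ ($Z{\left(X \right)} = \left(\left(5 + 2 \left(-1\right)\right) - 9\right)^{2} = \left(\left(5 - 2\right) - 9\right)^{2} = \left(3 - 9\right)^{2} = \left(-6\right)^{2} = 36$)
$\frac{254856}{-9819} + \frac{\left(236946 + Z{\left(490 \right)}\right) \frac{1}{L{\left(-118,285 \right)} + 2919}}{155255} = \frac{254856}{-9819} + \frac{\left(236946 + 36\right) \frac{1}{-118 + 2919}}{155255} = 254856 \left(- \frac{1}{9819}\right) + \frac{236982}{2801} \cdot \frac{1}{155255} = - \frac{84952}{3273} + 236982 \cdot \frac{1}{2801} \cdot \frac{1}{155255} = - \frac{84952}{3273} + \frac{236982}{2801} \cdot \frac{1}{155255} = - \frac{84952}{3273} + \frac{236982}{434869255} = - \frac{36942237308674}{1423327071615}$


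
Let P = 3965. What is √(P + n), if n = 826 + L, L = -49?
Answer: √4742 ≈ 68.862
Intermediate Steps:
n = 777 (n = 826 - 49 = 777)
√(P + n) = √(3965 + 777) = √4742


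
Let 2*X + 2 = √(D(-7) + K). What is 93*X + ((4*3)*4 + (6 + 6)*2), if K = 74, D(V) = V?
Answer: -21 + 93*√67/2 ≈ 359.62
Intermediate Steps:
X = -1 + √67/2 (X = -1 + √(-7 + 74)/2 = -1 + √67/2 ≈ 3.0927)
93*X + ((4*3)*4 + (6 + 6)*2) = 93*(-1 + √67/2) + ((4*3)*4 + (6 + 6)*2) = (-93 + 93*√67/2) + (12*4 + 12*2) = (-93 + 93*√67/2) + (48 + 24) = (-93 + 93*√67/2) + 72 = -21 + 93*√67/2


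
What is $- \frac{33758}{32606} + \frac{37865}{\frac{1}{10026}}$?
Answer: $\frac{6189181073591}{16303} \approx 3.7963 \cdot 10^{8}$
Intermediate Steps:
$- \frac{33758}{32606} + \frac{37865}{\frac{1}{10026}} = \left(-33758\right) \frac{1}{32606} + 37865 \frac{1}{\frac{1}{10026}} = - \frac{16879}{16303} + 37865 \cdot 10026 = - \frac{16879}{16303} + 379634490 = \frac{6189181073591}{16303}$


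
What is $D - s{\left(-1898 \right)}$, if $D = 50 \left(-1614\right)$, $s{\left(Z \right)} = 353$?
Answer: $-81053$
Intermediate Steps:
$D = -80700$
$D - s{\left(-1898 \right)} = -80700 - 353 = -81053$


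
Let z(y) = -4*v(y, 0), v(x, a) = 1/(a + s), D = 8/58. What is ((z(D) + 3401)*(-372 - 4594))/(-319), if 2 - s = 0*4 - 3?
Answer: 84426966/1595 ≈ 52932.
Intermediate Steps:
s = 5 (s = 2 - (0*4 - 3) = 2 - (0 - 3) = 2 - 1*(-3) = 2 + 3 = 5)
D = 4/29 (D = 8*(1/58) = 4/29 ≈ 0.13793)
v(x, a) = 1/(5 + a) (v(x, a) = 1/(a + 5) = 1/(5 + a))
z(y) = -4/5 (z(y) = -4/(5 + 0) = -4/5)
((z(D) + 3401)*(-372 - 4594))/(-319) = ((-4/5 + 3401)*(-372 - 4594))/(-319) = ((17001/5)*(-4966))*(-1/319) = -84426966/5*(-1/319) = 84426966/1595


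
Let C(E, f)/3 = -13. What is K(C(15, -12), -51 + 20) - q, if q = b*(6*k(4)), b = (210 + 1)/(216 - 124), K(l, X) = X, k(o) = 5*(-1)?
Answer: 1739/46 ≈ 37.804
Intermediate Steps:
C(E, f) = -39 (C(E, f) = 3*(-13) = -39)
k(o) = -5
b = 211/92 ≈ 2.2935
q = -3165/46 (q = 211*(6*(-5))/92 = (211/92)*(-30) = -3165/46 ≈ -68.804)
K(C(15, -12), -51 + 20) - q = (-51 + 20) - 1*(-3165/46) = -31 + 3165/46 = 1739/46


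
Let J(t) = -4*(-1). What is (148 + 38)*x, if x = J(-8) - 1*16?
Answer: -2232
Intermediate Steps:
J(t) = 4
x = -12 (x = 4 - 1*16 = 4 - 16 = -12)
(148 + 38)*x = (148 + 38)*(-12) = 186*(-12) = -2232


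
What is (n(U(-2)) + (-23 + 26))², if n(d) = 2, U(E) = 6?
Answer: 25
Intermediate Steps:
(n(U(-2)) + (-23 + 26))² = (2 + (-23 + 26))² = (2 + 3)² = 5² = 25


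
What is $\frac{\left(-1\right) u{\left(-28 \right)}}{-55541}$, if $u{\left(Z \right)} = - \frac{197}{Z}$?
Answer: $\frac{197}{1555148} \approx 0.00012668$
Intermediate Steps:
$\frac{\left(-1\right) u{\left(-28 \right)}}{-55541} = \frac{\left(-1\right) \left(- \frac{197}{-28}\right)}{-55541} = - \frac{\left(-197\right) \left(-1\right)}{28} \left(- \frac{1}{55541}\right) = \left(-1\right) \frac{197}{28} \left(- \frac{1}{55541}\right) = \left(- \frac{197}{28}\right) \left(- \frac{1}{55541}\right) = \frac{197}{1555148}$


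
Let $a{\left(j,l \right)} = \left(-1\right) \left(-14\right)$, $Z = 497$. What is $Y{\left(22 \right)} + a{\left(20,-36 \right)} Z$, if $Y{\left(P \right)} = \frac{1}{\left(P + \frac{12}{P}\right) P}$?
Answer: $\frac{3451169}{496} \approx 6958.0$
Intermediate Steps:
$a{\left(j,l \right)} = 14$
$Y{\left(P \right)} = \frac{1}{P \left(P + \frac{12}{P}\right)}$
$Y{\left(22 \right)} + a{\left(20,-36 \right)} Z = \frac{1}{12 + 22^{2}} + 14 \cdot 497 = \frac{1}{12 + 484} + 6958 = \frac{1}{496} + 6958 = \frac{3451169}{496}$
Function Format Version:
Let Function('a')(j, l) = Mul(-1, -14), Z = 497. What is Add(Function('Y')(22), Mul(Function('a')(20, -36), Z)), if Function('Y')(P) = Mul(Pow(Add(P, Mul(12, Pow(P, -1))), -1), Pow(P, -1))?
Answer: Rational(3451169, 496) ≈ 6958.0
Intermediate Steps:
Function('a')(j, l) = 14
Function('Y')(P) = Mul(Pow(P, -1), Pow(Add(P, Mul(12, Pow(P, -1))), -1))
Add(Function('Y')(22), Mul(Function('a')(20, -36), Z)) = Add(Pow(Add(12, Pow(22, 2)), -1), Mul(14, 497)) = Add(Pow(Add(12, 484), -1), 6958) = Add(Pow(496, -1), 6958) = Add(Rational(1, 496), 6958) = Rational(3451169, 496)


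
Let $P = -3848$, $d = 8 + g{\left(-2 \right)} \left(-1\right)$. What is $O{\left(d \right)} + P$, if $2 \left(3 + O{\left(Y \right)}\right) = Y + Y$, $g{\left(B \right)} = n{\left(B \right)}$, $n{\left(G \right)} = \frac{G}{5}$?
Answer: $- \frac{19213}{5} \approx -3842.6$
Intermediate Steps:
$n{\left(G \right)} = \frac{G}{5}$ ($n{\left(G \right)} = G \frac{1}{5} = \frac{G}{5}$)
$g{\left(B \right)} = \frac{B}{5}$
$d = \frac{42}{5}$ ($d = 8 + \frac{1}{5} \left(-2\right) \left(-1\right) = 8 - - \frac{2}{5} = 8 + \frac{2}{5} = \frac{42}{5} \approx 8.4$)
$O{\left(Y \right)} = -3 + Y$ ($O{\left(Y \right)} = -3 + \frac{Y + Y}{2} = -3 + \frac{2 Y}{2} = -3 + Y$)
$O{\left(d \right)} + P = \left(-3 + \frac{42}{5}\right) - 3848 = \frac{27}{5} - 3848 = - \frac{19213}{5}$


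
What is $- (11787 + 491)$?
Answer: $-12278$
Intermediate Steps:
$- (11787 + 491) = \left(-1\right) 12278 = -12278$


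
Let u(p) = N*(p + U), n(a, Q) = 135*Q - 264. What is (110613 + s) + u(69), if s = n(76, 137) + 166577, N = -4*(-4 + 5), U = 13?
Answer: 295093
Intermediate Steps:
n(a, Q) = -264 + 135*Q
N = -4 (N = -4*1 = -4)
u(p) = -52 - 4*p (u(p) = -4*(p + 13) = -4*(13 + p) = -52 - 4*p)
s = 184808 (s = (-264 + 135*137) + 166577 = (-264 + 18495) + 166577 = 18231 + 166577 = 184808)
(110613 + s) + u(69) = (110613 + 184808) + (-52 - 4*69) = 295421 + (-52 - 276) = 295421 - 328 = 295093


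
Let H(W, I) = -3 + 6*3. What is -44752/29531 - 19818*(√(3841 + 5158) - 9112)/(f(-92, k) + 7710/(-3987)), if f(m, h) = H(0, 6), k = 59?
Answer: 7087231550967104/512805815 - 26338122*√8999/17365 ≈ 1.3677e+7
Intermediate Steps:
H(W, I) = 15 (H(W, I) = -3 + 18 = 15)
f(m, h) = 15
-44752/29531 - 19818*(√(3841 + 5158) - 9112)/(f(-92, k) + 7710/(-3987)) = -44752/29531 - 19818*(√(3841 + 5158) - 9112)/(15 + 7710/(-3987)) = -44752*1/29531 - 19818*(√8999 - 9112)/(15 + 7710*(-1/3987)) = -44752/29531 - 19818*(-9112 + √8999)/(15 - 2570/1329) = -44752/29531 - (-239992967664/17365 + 26338122*√8999/17365) = -44752/29531 - 19818*(-12109848/17365 + 1329*√8999/17365) = -44752/29531 + (239992967664/17365 - 26338122*√8999/17365) = 7087231550967104/512805815 - 26338122*√8999/17365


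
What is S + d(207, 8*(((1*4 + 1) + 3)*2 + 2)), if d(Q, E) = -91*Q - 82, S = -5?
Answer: -18924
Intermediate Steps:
d(Q, E) = -82 - 91*Q
S + d(207, 8*(((1*4 + 1) + 3)*2 + 2)) = -5 + (-82 - 91*207) = -5 + (-82 - 18837) = -5 - 18919 = -18924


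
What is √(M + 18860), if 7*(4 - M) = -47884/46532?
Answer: √125088305214005/81431 ≈ 137.35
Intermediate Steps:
M = 337695/81431 (M = 4 - (-47884)/(7*46532) = 4 - ⅐*(-11971/11633) = 4 + 11971/81431 = 337695/81431 ≈ 4.1470)
√(M + 18860) = √(337695/81431 + 18860) = √(1536126355/81431) = √125088305214005/81431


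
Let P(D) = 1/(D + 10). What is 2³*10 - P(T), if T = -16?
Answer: 481/6 ≈ 80.167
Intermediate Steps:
P(D) = 1/(10 + D)
2³*10 - P(T) = 2³*10 - 1/(10 - 16) = 8*10 - 1/(-6) = 80 - 1*(-⅙) = 80 + ⅙ = 481/6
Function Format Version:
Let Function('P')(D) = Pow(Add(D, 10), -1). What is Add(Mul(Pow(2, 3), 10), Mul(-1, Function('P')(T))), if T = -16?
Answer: Rational(481, 6) ≈ 80.167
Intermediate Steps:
Function('P')(D) = Pow(Add(10, D), -1)
Add(Mul(Pow(2, 3), 10), Mul(-1, Function('P')(T))) = Add(Mul(Pow(2, 3), 10), Mul(-1, Pow(Add(10, -16), -1))) = Add(Mul(8, 10), Mul(-1, Pow(-6, -1))) = Add(80, Mul(-1, Rational(-1, 6))) = Add(80, Rational(1, 6)) = Rational(481, 6)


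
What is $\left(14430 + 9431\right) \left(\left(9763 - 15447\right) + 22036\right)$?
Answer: $390175072$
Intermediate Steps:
$\left(14430 + 9431\right) \left(\left(9763 - 15447\right) + 22036\right) = 23861 \left(\left(9763 - 15447\right) + 22036\right) = 23861 \left(-5684 + 22036\right) = 23861 \cdot 16352 = 390175072$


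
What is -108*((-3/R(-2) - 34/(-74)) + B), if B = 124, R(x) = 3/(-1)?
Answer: -501336/37 ≈ -13550.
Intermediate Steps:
R(x) = -3 (R(x) = 3*(-1) = -3)
-108*((-3/R(-2) - 34/(-74)) + B) = -108*((-3/(-3) - 34/(-74)) + 124) = -108*((-3*(-1/3) - 34*(-1/74)) + 124) = -108*((1 + 17/37) + 124) = -108*(54/37 + 124) = -108*4642/37 = -501336/37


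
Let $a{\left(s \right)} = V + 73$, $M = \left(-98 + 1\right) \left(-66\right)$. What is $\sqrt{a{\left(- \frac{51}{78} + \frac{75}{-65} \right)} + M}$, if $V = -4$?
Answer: $3 \sqrt{719} \approx 80.443$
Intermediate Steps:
$M = 6402$ ($M = \left(-97\right) \left(-66\right) = 6402$)
$a{\left(s \right)} = 69$ ($a{\left(s \right)} = -4 + 73 = 69$)
$\sqrt{a{\left(- \frac{51}{78} + \frac{75}{-65} \right)} + M} = \sqrt{69 + 6402} = \sqrt{6471} = 3 \sqrt{719}$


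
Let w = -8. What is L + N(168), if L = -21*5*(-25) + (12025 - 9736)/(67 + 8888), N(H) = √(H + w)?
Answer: 7836388/2985 + 4*√10 ≈ 2637.9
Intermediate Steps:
N(H) = √(-8 + H) (N(H) = √(H - 8) = √(-8 + H))
L = 7836388/2985 (L = -105*(-25) + 2289/8955 = 2625 + 2289*(1/8955) = 2625 + 763/2985 = 7836388/2985 ≈ 2625.3)
L + N(168) = 7836388/2985 + √(-8 + 168) = 7836388/2985 + √160 = 7836388/2985 + 4*√10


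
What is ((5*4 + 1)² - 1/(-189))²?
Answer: 6947222500/35721 ≈ 1.9449e+5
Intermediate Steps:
((5*4 + 1)² - 1/(-189))² = ((20 + 1)² - 1*(-1/189))² = (21² + 1/189)² = (441 + 1/189)² = (83350/189)² = 6947222500/35721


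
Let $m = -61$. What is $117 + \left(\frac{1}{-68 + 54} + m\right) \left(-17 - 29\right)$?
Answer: $\frac{20484}{7} \approx 2926.3$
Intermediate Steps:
$117 + \left(\frac{1}{-68 + 54} + m\right) \left(-17 - 29\right) = 117 + \left(\frac{1}{-68 + 54} - 61\right) \left(-17 - 29\right) = 117 + \left(\frac{1}{-14} - 61\right) \left(-17 - 29\right) = 117 + \left(- \frac{1}{14} - 61\right) \left(-46\right) = 117 - - \frac{19665}{7} = 117 + \frac{19665}{7} = \frac{20484}{7}$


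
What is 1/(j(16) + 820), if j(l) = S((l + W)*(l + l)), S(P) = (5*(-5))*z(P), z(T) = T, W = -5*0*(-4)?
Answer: -1/11980 ≈ -8.3472e-5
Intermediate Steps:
W = 0 (W = 0*(-4) = 0)
S(P) = -25*P (S(P) = (5*(-5))*P = -25*P)
j(l) = -50*l² (j(l) = -25*(l + 0)*(l + l) = -25*l*2*l = -50*l²)
1/(j(16) + 820) = 1/(-50*16² + 820) = 1/(-50*256 + 820) = 1/(-12800 + 820) = 1/(-11980) = -1/11980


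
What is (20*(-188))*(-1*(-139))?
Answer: -522640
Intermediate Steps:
(20*(-188))*(-1*(-139)) = -3760*139 = -522640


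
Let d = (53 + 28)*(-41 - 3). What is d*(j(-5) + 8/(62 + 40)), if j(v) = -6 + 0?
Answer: 358776/17 ≈ 21104.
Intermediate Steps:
j(v) = -6
d = -3564 (d = 81*(-44) = -3564)
d*(j(-5) + 8/(62 + 40)) = -3564*(-6 + 8/(62 + 40)) = -3564*(-6 + 8/102) = -3564*(-6 + 8*(1/102)) = -3564*(-6 + 4/51) = -3564*(-302/51) = 358776/17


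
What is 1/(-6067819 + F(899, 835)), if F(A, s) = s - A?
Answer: -1/6067883 ≈ -1.6480e-7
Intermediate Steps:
1/(-6067819 + F(899, 835)) = 1/(-6067819 + (835 - 1*899)) = 1/(-6067819 + (835 - 899)) = 1/(-6067819 - 64) = 1/(-6067883) = -1/6067883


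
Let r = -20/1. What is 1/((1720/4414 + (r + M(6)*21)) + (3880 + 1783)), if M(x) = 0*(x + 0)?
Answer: 2207/12454961 ≈ 0.00017720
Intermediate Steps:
r = -20 (r = -20*1 = -20)
M(x) = 0 (M(x) = 0*x = 0)
1/((1720/4414 + (r + M(6)*21)) + (3880 + 1783)) = 1/((1720/4414 + (-20 + 0*21)) + (3880 + 1783)) = 1/((1720*(1/4414) + (-20 + 0)) + 5663) = 1/((860/2207 - 20) + 5663) = 1/(-43280/2207 + 5663) = 1/(12454961/2207) = 2207/12454961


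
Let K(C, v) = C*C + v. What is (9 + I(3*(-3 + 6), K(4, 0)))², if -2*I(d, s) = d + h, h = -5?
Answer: 49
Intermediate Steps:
K(C, v) = v + C² (K(C, v) = C² + v = v + C²)
I(d, s) = 5/2 - d/2 (I(d, s) = -(d - 5)/2 = -(-5 + d)/2 = 5/2 - d/2)
(9 + I(3*(-3 + 6), K(4, 0)))² = (9 + (5/2 - 3*(-3 + 6)/2))² = (9 + (5/2 - 3*3/2))² = (9 + (5/2 - ½*9))² = (9 + (5/2 - 9/2))² = (9 - 2)² = 7² = 49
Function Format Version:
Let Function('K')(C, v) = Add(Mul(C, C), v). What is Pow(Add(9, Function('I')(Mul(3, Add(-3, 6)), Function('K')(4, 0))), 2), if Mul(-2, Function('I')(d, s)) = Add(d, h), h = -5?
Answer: 49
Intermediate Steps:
Function('K')(C, v) = Add(v, Pow(C, 2)) (Function('K')(C, v) = Add(Pow(C, 2), v) = Add(v, Pow(C, 2)))
Function('I')(d, s) = Add(Rational(5, 2), Mul(Rational(-1, 2), d)) (Function('I')(d, s) = Mul(Rational(-1, 2), Add(d, -5)) = Mul(Rational(-1, 2), Add(-5, d)) = Add(Rational(5, 2), Mul(Rational(-1, 2), d)))
Pow(Add(9, Function('I')(Mul(3, Add(-3, 6)), Function('K')(4, 0))), 2) = Pow(Add(9, Add(Rational(5, 2), Mul(Rational(-1, 2), Mul(3, Add(-3, 6))))), 2) = Pow(Add(9, Add(Rational(5, 2), Mul(Rational(-1, 2), Mul(3, 3)))), 2) = Pow(Add(9, Add(Rational(5, 2), Mul(Rational(-1, 2), 9))), 2) = Pow(Add(9, Add(Rational(5, 2), Rational(-9, 2))), 2) = Pow(Add(9, -2), 2) = Pow(7, 2) = 49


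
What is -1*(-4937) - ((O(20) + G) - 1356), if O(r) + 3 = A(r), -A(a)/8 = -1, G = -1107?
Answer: 7395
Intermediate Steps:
A(a) = 8 (A(a) = -8*(-1) = 8)
O(r) = 5 (O(r) = -3 + 8 = 5)
-1*(-4937) - ((O(20) + G) - 1356) = -1*(-4937) - ((5 - 1107) - 1356) = 4937 - (-1102 - 1356) = 4937 - 1*(-2458) = 4937 + 2458 = 7395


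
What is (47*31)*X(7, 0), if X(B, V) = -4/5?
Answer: -5828/5 ≈ -1165.6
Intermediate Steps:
X(B, V) = -⅘ (X(B, V) = -4*⅕ = -⅘)
(47*31)*X(7, 0) = (47*31)*(-⅘) = 1457*(-⅘) = -5828/5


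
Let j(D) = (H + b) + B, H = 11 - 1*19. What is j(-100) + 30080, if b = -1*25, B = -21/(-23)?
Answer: 691102/23 ≈ 30048.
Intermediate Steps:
H = -8 (H = 11 - 19 = -8)
B = 21/23 (B = -21*(-1/23) = 21/23 ≈ 0.91304)
b = -25
j(D) = -738/23 (j(D) = (-8 - 25) + 21/23 = -33 + 21/23 = -738/23)
j(-100) + 30080 = -738/23 + 30080 = 691102/23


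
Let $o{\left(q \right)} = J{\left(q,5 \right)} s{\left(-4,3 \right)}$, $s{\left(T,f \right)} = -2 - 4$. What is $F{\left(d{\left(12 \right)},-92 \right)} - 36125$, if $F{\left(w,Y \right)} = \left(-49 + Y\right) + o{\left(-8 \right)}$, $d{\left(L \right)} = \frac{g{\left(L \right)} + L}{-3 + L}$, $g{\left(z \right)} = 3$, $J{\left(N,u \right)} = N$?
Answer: $-36218$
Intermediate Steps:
$s{\left(T,f \right)} = -6$
$o{\left(q \right)} = - 6 q$ ($o{\left(q \right)} = q \left(-6\right) = - 6 q$)
$d{\left(L \right)} = \frac{3 + L}{-3 + L}$
$F{\left(w,Y \right)} = -1 + Y$ ($F{\left(w,Y \right)} = \left(-49 + Y\right) - -48 = \left(-49 + Y\right) + 48 = -1 + Y$)
$F{\left(d{\left(12 \right)},-92 \right)} - 36125 = \left(-1 - 92\right) - 36125 = -93 - 36125 = -36218$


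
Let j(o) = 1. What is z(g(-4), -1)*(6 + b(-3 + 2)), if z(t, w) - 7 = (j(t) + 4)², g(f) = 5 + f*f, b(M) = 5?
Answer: 352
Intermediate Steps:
g(f) = 5 + f²
z(t, w) = 32 (z(t, w) = 7 + (1 + 4)² = 7 + 5² = 7 + 25 = 32)
z(g(-4), -1)*(6 + b(-3 + 2)) = 32*(6 + 5) = 32*11 = 352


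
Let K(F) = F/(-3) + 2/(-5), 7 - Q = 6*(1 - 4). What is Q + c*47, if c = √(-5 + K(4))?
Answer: 25 + 47*I*√1515/15 ≈ 25.0 + 121.96*I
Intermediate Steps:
Q = 25 (Q = 7 - 6*(1 - 4) = 7 - 6*(-3) = 7 - 1*(-18) = 7 + 18 = 25)
K(F) = -⅖ - F/3 (K(F) = F*(-⅓) + 2*(-⅕) = -F/3 - ⅖ = -⅖ - F/3)
c = I*√1515/15 (c = √(-5 + (-⅖ - ⅓*4)) = √(-5 + (-⅖ - 4/3)) = √(-5 - 26/15) = √(-101/15) = I*√1515/15 ≈ 2.5949*I)
Q + c*47 = 25 + (I*√1515/15)*47 = 25 + 47*I*√1515/15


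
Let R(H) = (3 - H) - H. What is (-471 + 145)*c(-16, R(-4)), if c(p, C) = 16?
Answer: -5216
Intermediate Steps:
R(H) = 3 - 2*H
(-471 + 145)*c(-16, R(-4)) = (-471 + 145)*16 = -326*16 = -5216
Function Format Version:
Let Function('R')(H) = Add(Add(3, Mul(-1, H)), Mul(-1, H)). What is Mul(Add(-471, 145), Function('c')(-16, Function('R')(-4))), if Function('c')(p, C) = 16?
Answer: -5216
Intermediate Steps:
Function('R')(H) = Add(3, Mul(-2, H))
Mul(Add(-471, 145), Function('c')(-16, Function('R')(-4))) = Mul(Add(-471, 145), 16) = Mul(-326, 16) = -5216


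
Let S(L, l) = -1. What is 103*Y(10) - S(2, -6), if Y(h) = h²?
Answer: 10301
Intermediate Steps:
103*Y(10) - S(2, -6) = 103*10² - 1*(-1) = 103*100 + 1 = 10300 + 1 = 10301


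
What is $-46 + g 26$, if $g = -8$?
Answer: $-254$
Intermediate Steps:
$-46 + g 26 = -46 - 208 = -254$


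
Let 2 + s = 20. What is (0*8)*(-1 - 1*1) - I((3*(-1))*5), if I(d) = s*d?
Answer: 270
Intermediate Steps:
s = 18 (s = -2 + 20 = 18)
I(d) = 18*d
(0*8)*(-1 - 1*1) - I((3*(-1))*5) = (0*8)*(-1 - 1*1) - 18*(3*(-1))*5 = 0*(-1 - 1) - 18*(-3*5) = 0*(-2) - 18*(-15) = 0 - 1*(-270) = 0 + 270 = 270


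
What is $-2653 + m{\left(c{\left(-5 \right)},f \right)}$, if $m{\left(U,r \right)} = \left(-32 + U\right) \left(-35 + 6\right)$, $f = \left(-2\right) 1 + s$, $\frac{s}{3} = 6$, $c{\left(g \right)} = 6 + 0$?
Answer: $-1899$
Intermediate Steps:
$c{\left(g \right)} = 6$
$s = 18$ ($s = 3 \cdot 6 = 18$)
$f = 16$ ($f = \left(-2\right) 1 + 18 = -2 + 18 = 16$)
$m{\left(U,r \right)} = 928 - 29 U$ ($m{\left(U,r \right)} = \left(-32 + U\right) \left(-29\right) = 928 - 29 U$)
$-2653 + m{\left(c{\left(-5 \right)},f \right)} = -2653 + \left(928 - 174\right) = -2653 + 754 = -1899$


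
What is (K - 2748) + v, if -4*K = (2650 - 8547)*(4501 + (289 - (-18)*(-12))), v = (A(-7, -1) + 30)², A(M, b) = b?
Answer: 13482625/2 ≈ 6.7413e+6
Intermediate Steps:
v = 841 (v = (-1 + 30)² = 29² = 841)
K = 13486439/2 (K = -(2650 - 8547)*(4501 + (289 - (-18)*(-12)))/4 = -(-5897)*(4501 + (289 - 1*216))/4 = -(-5897)*(4501 + (289 - 216))/4 = -(-5897)*(4501 + 73)/4 = -(-5897)*4574/4 = -¼*(-26972878) = 13486439/2 ≈ 6.7432e+6)
(K - 2748) + v = (13486439/2 - 2748) + 841 = 13480943/2 + 841 = 13482625/2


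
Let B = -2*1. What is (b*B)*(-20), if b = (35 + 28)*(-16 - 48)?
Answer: -161280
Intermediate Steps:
B = -2
b = -4032 (b = 63*(-64) = -4032)
(b*B)*(-20) = -4032*(-2)*(-20) = 8064*(-20) = -161280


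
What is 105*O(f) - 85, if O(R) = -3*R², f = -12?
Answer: -45445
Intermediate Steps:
105*O(f) - 85 = 105*(-3*(-12)²) - 85 = 105*(-3*144) - 85 = 105*(-432) - 85 = -45360 - 85 = -45445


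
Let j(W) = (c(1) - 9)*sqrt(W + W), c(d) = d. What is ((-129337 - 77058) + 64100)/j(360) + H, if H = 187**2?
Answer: 34969 + 28459*sqrt(5)/96 ≈ 35632.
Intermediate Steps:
j(W) = -8*sqrt(2)*sqrt(W) (j(W) = (1 - 9)*sqrt(W + W) = -8*sqrt(2)*sqrt(W))
H = 34969
((-129337 - 77058) + 64100)/j(360) + H = ((-129337 - 77058) + 64100)/((-8*sqrt(2)*sqrt(360))) + 34969 = (-206395 + 64100)/((-8*sqrt(2)*6*sqrt(10))) + 34969 = -142295*(-sqrt(5)/480) + 34969 = -(-28459)*sqrt(5)/96 + 34969 = 28459*sqrt(5)/96 + 34969 = 34969 + 28459*sqrt(5)/96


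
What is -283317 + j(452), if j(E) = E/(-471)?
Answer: -133442759/471 ≈ -2.8332e+5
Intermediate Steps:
j(E) = -E/471 (j(E) = E*(-1/471) = -E/471)
-283317 + j(452) = -283317 - 1/471*452 = -283317 - 452/471 = -133442759/471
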